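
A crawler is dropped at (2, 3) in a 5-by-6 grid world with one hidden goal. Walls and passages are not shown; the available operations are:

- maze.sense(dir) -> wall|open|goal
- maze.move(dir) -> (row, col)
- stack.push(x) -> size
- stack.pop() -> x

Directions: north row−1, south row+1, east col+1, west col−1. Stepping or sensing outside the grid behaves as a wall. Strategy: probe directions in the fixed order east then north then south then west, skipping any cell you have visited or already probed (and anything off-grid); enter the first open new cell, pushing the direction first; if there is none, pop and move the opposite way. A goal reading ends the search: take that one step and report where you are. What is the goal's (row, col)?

Now I run maze.sense on dir→east, → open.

Invoking stack.push on x→east, and see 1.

Next I call maze.move on dir→east, and see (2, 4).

Calling maze.sense on dir→east, and get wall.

I use maze.sense on dir→north, yielding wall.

I call maze.sense on dir→south, giving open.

I use stack.push on x→south, → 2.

I use maze.move on dir→south, and see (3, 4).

Invoking maze.sense on dir→east, yielding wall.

I call maze.sense on dir→south, giving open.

I invoke stack.push on x→south, which returns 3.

Now I run maze.move on dir→south, → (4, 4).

I try maze.sense on dir→east, and see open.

Calling stack.push on x→east, giving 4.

Next I call maze.move on dir→east, yielding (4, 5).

Invoking stack.pop(), giving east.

I run maze.move on dir→west, and observe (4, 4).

Using maze.sense on dir→west, → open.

I run stack.push on x→west, : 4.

Then maze.move on dir→west, → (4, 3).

Now I run maze.sense on dir→north, and see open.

Calling stack.push on x→north, giving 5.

Using maze.move on dir→north, → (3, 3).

I use maze.sense on dir→west, giving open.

I try stack.push on x→west, yielding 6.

Using maze.move on dir→west, giving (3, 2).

I call maze.sense on dir→north, and get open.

I invoke stack.push on x→north, : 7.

Next I call maze.move on dir→north, which returns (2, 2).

Calling maze.sense on dir→north, and get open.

Now I run stack.push on x→north, giving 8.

I try maze.move on dir→north, which returns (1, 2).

Now I run maze.sense on dir→east, yielding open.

Calling stack.push on x→east, yielding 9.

Now I run maze.move on dir→east, and observe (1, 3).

Then maze.sense on dir→north, and observe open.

I use stack.push on x→north, and get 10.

Then maze.move on dir→north, — result: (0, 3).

Next I call maze.sense on dir→east, : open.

Calling stack.push on x→east, — result: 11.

Now I run maze.move on dir→east, yielding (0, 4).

Then maze.sense on dir→east, and observe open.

I invoke stack.push on x→east, yielding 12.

Now I run maze.move on dir→east, — result: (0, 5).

Calling maze.sense on dir→south, : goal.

Now I run maze.move on dir→south, which returns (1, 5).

Answer: (1, 5)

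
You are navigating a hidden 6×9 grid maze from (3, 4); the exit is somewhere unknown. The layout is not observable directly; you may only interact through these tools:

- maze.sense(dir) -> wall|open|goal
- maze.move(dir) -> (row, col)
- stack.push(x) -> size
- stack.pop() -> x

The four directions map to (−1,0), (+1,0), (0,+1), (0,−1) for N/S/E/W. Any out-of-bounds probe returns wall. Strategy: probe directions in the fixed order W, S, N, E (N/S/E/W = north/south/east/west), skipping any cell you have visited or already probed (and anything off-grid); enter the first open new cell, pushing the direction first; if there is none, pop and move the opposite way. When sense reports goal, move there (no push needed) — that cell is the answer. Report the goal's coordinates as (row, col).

;; 1. maze.sense(west) ~> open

;; 2. stack.push(west) ~> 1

;; 3. maze.move(west) ~> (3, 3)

;; 4. maze.sense(west) ~> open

;; 5. stack.push(west) ~> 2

;; 6. maze.move(west) ~> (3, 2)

;; 7. maze.sense(west) ~> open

;; 8. stack.push(west) ~> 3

;; 9. maze.move(west) ~> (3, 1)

;; 10. maze.sense(west) ~> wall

;; 11. maze.sense(south) ~> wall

;; 12. maze.sense(north) ~> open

;; 13. stack.push(north) ~> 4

;; 14. maze.move(north) ~> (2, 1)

;; 15. maze.sense(west) ~> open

;; 16. stack.push(west) ~> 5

;; 17. maze.move(west) ~> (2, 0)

;; 18. maze.sense(north) ~> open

;; 19. stack.push(north) ~> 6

;; 20. maze.move(north) ~> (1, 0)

;; 21. maze.sense(north) ~> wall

;; 22. maze.sense(east) ~> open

;; 23. stack.push(east) ~> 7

;; 24. maze.move(east) ~> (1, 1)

;; 25. maze.sense(north) ~> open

;; 26. stack.push(north) ~> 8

;; 27. maze.move(north) ~> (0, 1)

;; 28. maze.sense(east) ~> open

;; 29. stack.push(east) ~> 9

;; 30. maze.move(east) ~> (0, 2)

;; 31. maze.sense(south) ~> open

;; 32. stack.push(south) ~> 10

;; 33. maze.move(south) ~> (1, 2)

;; 34. maze.sense(south) ~> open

;; 35. stack.push(south) ~> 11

;; 36. maze.move(south) ~> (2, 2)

;; 37. maze.sense(east) ~> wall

;; 38. stack.pop() ~> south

;; 39. maze.move(north) ~> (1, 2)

;; 40. maze.sense(east) ~> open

;; 41. stack.push(east) ~> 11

;; 42. maze.move(east) ~> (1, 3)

;; 43. maze.sense(north) ~> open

;; 44. stack.push(north) ~> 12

;; 45. maze.move(north) ~> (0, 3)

;; 46. maze.sense(east) ~> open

;; 47. stack.push(east) ~> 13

;; 48. maze.move(east) ~> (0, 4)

;; 49. maze.sense(south) ~> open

;; 50. stack.push(south) ~> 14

;; 51. maze.move(south) ~> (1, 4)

;; 52. maze.sense(south) ~> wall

;; 53. maze.sense(east) ~> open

;; 54. stack.push(east) ~> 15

;; 55. maze.move(east) ~> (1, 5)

;; 56. maze.sense(south) ~> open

;; 57. stack.push(south) ~> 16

;; 58. maze.move(south) ~> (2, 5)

;; 59. maze.sense(south) ~> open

;; 60. stack.push(south) ~> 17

;; 61. maze.move(south) ~> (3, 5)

;; 62. maze.sense(south) ~> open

;; 63. stack.push(south) ~> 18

;; 64. maze.move(south) ~> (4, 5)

;; 65. maze.sense(west) ~> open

;; 66. stack.push(west) ~> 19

;; 67. maze.move(west) ~> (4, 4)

;; 68. maze.sense(west) ~> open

;; 69. stack.push(west) ~> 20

;; 70. maze.move(west) ~> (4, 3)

;; 71. maze.sense(west) ~> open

;; 72. stack.push(west) ~> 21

;; 73. maze.move(west) ~> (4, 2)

;; 74. maze.sense(south) ~> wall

;; 75. stack.pop() ~> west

;; 76. maze.move(east) ~> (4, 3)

;; 77. maze.sense(south) ~> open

;; 78. stack.push(south) ~> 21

;; 79. maze.move(south) ~> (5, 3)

;; 80. maze.sense(east) ~> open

;; 81. stack.push(east) ~> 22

;; 82. maze.move(east) ~> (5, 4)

;; 83. maze.sense(east) ~> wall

;; 84. stack.pop() ~> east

;; 85. maze.move(west) ~> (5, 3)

;; 86. stack.pop() ~> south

;; 87. maze.move(north) ~> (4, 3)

;; 88. stack.pop() ~> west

;; 89. maze.move(east) ~> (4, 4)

;; 90. stack.pop() ~> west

;; 91. maze.move(east) ~> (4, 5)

;; 92. maze.sense(east) ~> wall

;; 93. stack.pop() ~> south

;; 94. maze.move(north) ~> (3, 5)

;; 95. maze.sense(east) ~> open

;; 96. stack.push(east) ~> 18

;; 97. maze.move(east) ~> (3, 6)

;; 98. maze.sense(north) ~> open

;; 99. stack.push(north) ~> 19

;; 100. maze.move(north) ~> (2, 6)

;; 101. maze.sense(north) ~> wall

;; 102. maze.sense(east) ~> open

;; 103. stack.push(east) ~> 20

;; 104. maze.move(east) ~> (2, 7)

;; 105. maze.sense(south) ~> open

;; 106. stack.push(south) ~> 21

;; 107. maze.move(south) ~> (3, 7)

;; 108. maze.sense(south) ~> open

;; 109. stack.push(south) ~> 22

;; 110. maze.move(south) ~> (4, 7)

;; 111. maze.sense(south) ~> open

;; 112. stack.push(south) ~> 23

;; 113. maze.move(south) ~> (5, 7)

;; 114. maze.sense(west) ~> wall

;; 115. maze.sense(east) ~> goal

;; 116. maze.move(east) ~> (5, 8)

Answer: (5, 8)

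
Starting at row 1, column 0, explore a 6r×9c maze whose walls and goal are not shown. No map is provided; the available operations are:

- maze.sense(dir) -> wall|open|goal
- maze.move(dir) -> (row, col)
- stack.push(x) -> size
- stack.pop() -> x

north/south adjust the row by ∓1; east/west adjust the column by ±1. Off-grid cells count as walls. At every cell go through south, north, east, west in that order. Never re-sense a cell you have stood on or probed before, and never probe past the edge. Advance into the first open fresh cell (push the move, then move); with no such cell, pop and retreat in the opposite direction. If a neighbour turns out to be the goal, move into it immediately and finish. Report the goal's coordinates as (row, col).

-- 1. maze.sense(dir: south) -> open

-- 2. stack.push(x: south) -> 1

-- 3. maze.move(dir: south) -> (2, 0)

-- 4. maze.sense(dir: south) -> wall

-- 5. maze.sense(dir: east) -> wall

-- 6. stack.pop() -> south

-- 7. maze.move(dir: north) -> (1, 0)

-- 8. maze.sense(dir: north) -> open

-- 9. stack.push(x: north) -> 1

-- 10. maze.move(dir: north) -> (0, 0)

-- 11. maze.sense(dir: east) -> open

-- 12. stack.push(x: east) -> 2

-- 13. maze.move(dir: east) -> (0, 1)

-- 14. maze.sense(dir: south) -> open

-- 15. stack.push(x: south) -> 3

-- 16. maze.move(dir: south) -> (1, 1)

-- 17. maze.sense(dir: east) -> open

-- 18. stack.push(x: east) -> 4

-- 19. maze.move(dir: east) -> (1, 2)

-- 20. maze.sense(dir: south) -> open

-- 21. stack.push(x: south) -> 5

-- 22. maze.move(dir: south) -> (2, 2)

-- 23. maze.sense(dir: south) -> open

-- 24. stack.push(x: south) -> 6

-- 25. maze.move(dir: south) -> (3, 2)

-- 26. maze.sense(dir: south) -> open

-- 27. stack.push(x: south) -> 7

-- 28. maze.move(dir: south) -> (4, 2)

-- 29. maze.sense(dir: south) -> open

-- 30. stack.push(x: south) -> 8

-- 31. maze.move(dir: south) -> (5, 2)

-- 32. maze.sense(dir: east) -> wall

-- 33. maze.sense(dir: west) -> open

-- 34. stack.push(x: west) -> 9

-- 35. maze.move(dir: west) -> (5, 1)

-- 36. maze.sense(dir: north) -> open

-- 37. stack.push(x: north) -> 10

-- 38. maze.move(dir: north) -> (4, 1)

-- 39. maze.sense(dir: north) -> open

-- 40. stack.push(x: north) -> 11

-- 41. maze.move(dir: north) -> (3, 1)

-- 42. stack.pop() -> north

-- 43. maze.move(dir: south) -> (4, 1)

-- 44. maze.sense(dir: west) -> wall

-- 45. stack.pop() -> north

-- 46. maze.move(dir: south) -> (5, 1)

-- 47. maze.sense(dir: west) -> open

-- 48. stack.push(x: west) -> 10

-- 49. maze.move(dir: west) -> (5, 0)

-- 50. stack.pop() -> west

-- 51. maze.move(dir: east) -> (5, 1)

-- 52. stack.pop() -> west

-- 53. maze.move(dir: east) -> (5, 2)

-- 54. stack.pop() -> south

-- 55. maze.move(dir: north) -> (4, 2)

-- 56. maze.sense(dir: east) -> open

-- 57. stack.push(x: east) -> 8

-- 58. maze.move(dir: east) -> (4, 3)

-- 59. maze.sense(dir: north) -> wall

-- 60. maze.sense(dir: east) -> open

-- 61. stack.push(x: east) -> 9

-- 62. maze.move(dir: east) -> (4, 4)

-- 63. maze.sense(dir: south) -> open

-- 64. stack.push(x: south) -> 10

-- 65. maze.move(dir: south) -> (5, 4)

-- 66. maze.sense(dir: east) -> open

-- 67. stack.push(x: east) -> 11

-- 68. maze.move(dir: east) -> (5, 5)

-- 69. maze.sense(dir: north) -> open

-- 70. stack.push(x: north) -> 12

-- 71. maze.move(dir: north) -> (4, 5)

-- 72. maze.sense(dir: north) -> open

-- 73. stack.push(x: north) -> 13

-- 74. maze.move(dir: north) -> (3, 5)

-- 75. maze.sense(dir: north) -> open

-- 76. stack.push(x: north) -> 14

-- 77. maze.move(dir: north) -> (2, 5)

-- 78. maze.sense(dir: north) -> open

-- 79. stack.push(x: north) -> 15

-- 80. maze.move(dir: north) -> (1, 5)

-- 81. maze.sense(dir: north) -> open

-- 82. stack.push(x: north) -> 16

-- 83. maze.move(dir: north) -> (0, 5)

-- 84. maze.sense(dir: east) -> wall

-- 85. maze.sense(dir: west) -> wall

-- 86. stack.pop() -> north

-- 87. maze.move(dir: south) -> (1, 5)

-- 88. maze.sense(dir: east) -> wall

-- 89. maze.sense(dir: west) -> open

-- 90. stack.push(x: west) -> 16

-- 91. maze.move(dir: west) -> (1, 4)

-- 92. maze.sense(dir: south) -> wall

-- 93. maze.sense(dir: west) -> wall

-- 94. stack.pop() -> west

-- 95. maze.move(dir: east) -> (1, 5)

-- 96. stack.pop() -> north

-- 97. maze.move(dir: south) -> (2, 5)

-- 98. maze.sense(dir: east) -> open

-- 99. stack.push(x: east) -> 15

-- 100. maze.move(dir: east) -> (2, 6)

-- 101. maze.sense(dir: south) -> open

-- 102. stack.push(x: south) -> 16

-- 103. maze.move(dir: south) -> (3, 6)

-- 104. maze.sense(dir: south) -> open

-- 105. stack.push(x: south) -> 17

-- 106. maze.move(dir: south) -> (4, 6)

-- 107. maze.sense(dir: south) -> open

-- 108. stack.push(x: south) -> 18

-- 109. maze.move(dir: south) -> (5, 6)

-- 110. maze.sense(dir: east) -> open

-- 111. stack.push(x: east) -> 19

-- 112. maze.move(dir: east) -> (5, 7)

-- 113. maze.sense(dir: north) -> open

-- 114. stack.push(x: north) -> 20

-- 115. maze.move(dir: north) -> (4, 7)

-- 116. maze.sense(dir: north) -> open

-- 117. stack.push(x: north) -> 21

-- 118. maze.move(dir: north) -> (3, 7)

-- 119. maze.sense(dir: north) -> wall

-- 120. maze.sense(dir: east) -> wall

-- 121. stack.pop() -> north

-- 122. maze.move(dir: south) -> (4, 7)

-- 123. maze.sense(dir: east) -> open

-- 124. stack.push(x: east) -> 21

-- 125. maze.move(dir: east) -> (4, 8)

-- 126. maze.sense(dir: south) -> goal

-- 127. maze.move(dir: south) -> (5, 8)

Answer: (5, 8)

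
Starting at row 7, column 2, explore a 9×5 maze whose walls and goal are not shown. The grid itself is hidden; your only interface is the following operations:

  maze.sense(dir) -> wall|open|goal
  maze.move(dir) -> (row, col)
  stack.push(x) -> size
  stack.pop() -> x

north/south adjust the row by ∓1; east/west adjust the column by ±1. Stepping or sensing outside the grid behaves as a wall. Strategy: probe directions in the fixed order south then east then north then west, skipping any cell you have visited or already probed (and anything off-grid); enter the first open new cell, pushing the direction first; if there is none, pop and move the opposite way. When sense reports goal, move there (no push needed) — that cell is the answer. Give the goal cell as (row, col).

I use maze.sense(dir='south'), which returns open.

Invoking stack.push(x='south'), → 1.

I use maze.move(dir='south'), — result: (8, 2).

Invoking maze.sense(dir='east'), giving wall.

Then maze.sense(dir='west'), : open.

I call stack.push(x='west'), and see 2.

Invoking maze.move(dir='west'), — result: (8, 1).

Next I call maze.sense(dir='north'), and get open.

Now I run stack.push(x='north'), and see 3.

I invoke maze.move(dir='north'), : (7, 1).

Now I run maze.sense(dir='north'), — result: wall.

Now I run maze.sense(dir='west'), — result: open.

I invoke stack.push(x='west'), → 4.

I try maze.move(dir='west'), and observe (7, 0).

Now I run maze.sense(dir='south'), which returns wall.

Using maze.sense(dir='north'), : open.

I run stack.push(x='north'), which returns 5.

Calling maze.move(dir='north'), giving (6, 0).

I use maze.sense(dir='north'), giving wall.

Now I run stack.pop(), and get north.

Invoking maze.move(dir='south'), : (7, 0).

I invoke stack.pop, : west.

I run maze.move(dir='east'), giving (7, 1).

Then stack.pop(), and observe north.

Then maze.move(dir='south'), and get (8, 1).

I call stack.pop, giving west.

Now I run maze.move(dir='east'), → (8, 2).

Then stack.pop, — result: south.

Now I run maze.move(dir='north'), and get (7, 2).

I try maze.sense(dir='east'), yielding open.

I try stack.push(x='east'), and see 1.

Then maze.move(dir='east'), which returns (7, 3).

Next I call maze.sense(dir='east'), → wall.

I try maze.sense(dir='north'), → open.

I use stack.push(x='north'), and observe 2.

I call maze.move(dir='north'), giving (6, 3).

I invoke maze.sense(dir='east'), : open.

Then stack.push(x='east'), and observe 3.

I invoke maze.move(dir='east'), : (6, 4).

Next I call maze.sense(dir='north'), and see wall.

I use stack.pop, yielding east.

I try maze.move(dir='west'), yielding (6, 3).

I call maze.sense(dir='north'), yielding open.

Calling stack.push(x='north'), giving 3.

Next I call maze.move(dir='north'), and see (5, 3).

Using maze.sense(dir='north'), → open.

I use stack.push(x='north'), and see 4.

Invoking maze.move(dir='north'), giving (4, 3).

Invoking maze.sense(dir='east'), and observe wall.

I use maze.sense(dir='north'), — result: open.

Calling stack.push(x='north'), which returns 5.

I use maze.move(dir='north'), and get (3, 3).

Now I run maze.sense(dir='east'), giving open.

I call stack.push(x='east'), : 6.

Calling maze.move(dir='east'), and get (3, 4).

I call maze.sense(dir='north'), — result: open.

Then stack.push(x='north'), and see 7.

I run maze.move(dir='north'), giving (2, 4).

Using maze.sense(dir='north'), giving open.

Using stack.push(x='north'), and see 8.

I try maze.move(dir='north'), — result: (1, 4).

I try maze.sense(dir='north'), : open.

I call stack.push(x='north'), and get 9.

Using maze.move(dir='north'), which returns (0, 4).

Now I run maze.sense(dir='west'), : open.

I try stack.push(x='west'), → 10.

I use maze.move(dir='west'), and see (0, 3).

I try maze.sense(dir='south'), which returns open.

I call stack.push(x='south'), : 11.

Then maze.move(dir='south'), giving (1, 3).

Next I call maze.sense(dir='south'), which returns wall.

I invoke maze.sense(dir='west'), giving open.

Then stack.push(x='west'), : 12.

I use maze.move(dir='west'), → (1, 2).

Using maze.sense(dir='south'), and get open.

I try stack.push(x='south'), giving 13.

I use maze.move(dir='south'), → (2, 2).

Invoking maze.sense(dir='south'), and get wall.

I invoke maze.sense(dir='west'), giving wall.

I call stack.pop(), which returns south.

I call maze.move(dir='north'), : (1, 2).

Using maze.sense(dir='north'), → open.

Next I call stack.push(x='north'), and see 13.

Now I run maze.move(dir='north'), and observe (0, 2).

Calling maze.sense(dir='west'), and observe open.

I try stack.push(x='west'), and see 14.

Invoking maze.move(dir='west'), : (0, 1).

Now I run maze.sense(dir='south'), → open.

I try stack.push(x='south'), → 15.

I try maze.move(dir='south'), — result: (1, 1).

I try maze.sense(dir='west'), which returns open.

Next I call stack.push(x='west'), → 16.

Using maze.move(dir='west'), and get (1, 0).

I call maze.sense(dir='south'), giving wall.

Then maze.sense(dir='north'), which returns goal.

Invoking maze.move(dir='north'), giving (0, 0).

Answer: (0, 0)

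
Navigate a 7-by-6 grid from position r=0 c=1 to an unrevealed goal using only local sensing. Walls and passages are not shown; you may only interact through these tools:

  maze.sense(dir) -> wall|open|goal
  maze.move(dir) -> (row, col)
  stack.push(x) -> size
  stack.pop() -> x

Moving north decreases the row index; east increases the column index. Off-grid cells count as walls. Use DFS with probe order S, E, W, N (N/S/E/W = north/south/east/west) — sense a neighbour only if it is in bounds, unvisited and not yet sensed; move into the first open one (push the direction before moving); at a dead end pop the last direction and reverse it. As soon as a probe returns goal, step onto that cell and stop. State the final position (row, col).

Step: maze.sense[south]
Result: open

Step: stack.push[south]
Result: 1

Step: maze.move[south]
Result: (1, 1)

Step: maze.sense[south]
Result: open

Step: stack.push[south]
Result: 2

Step: maze.move[south]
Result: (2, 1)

Step: maze.sense[south]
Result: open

Step: stack.push[south]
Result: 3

Step: maze.move[south]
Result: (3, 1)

Step: maze.sense[south]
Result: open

Step: stack.push[south]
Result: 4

Step: maze.move[south]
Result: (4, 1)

Step: maze.sense[south]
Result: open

Step: stack.push[south]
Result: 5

Step: maze.move[south]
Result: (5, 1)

Step: maze.sense[south]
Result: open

Step: stack.push[south]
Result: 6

Step: maze.move[south]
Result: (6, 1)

Step: maze.sense[east]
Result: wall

Step: maze.sense[west]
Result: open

Step: stack.push[west]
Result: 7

Step: maze.move[west]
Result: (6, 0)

Step: maze.sense[north]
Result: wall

Step: stack.pop[]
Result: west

Step: maze.move[east]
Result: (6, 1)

Step: stack.pop[]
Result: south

Step: maze.move[north]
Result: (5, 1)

Step: maze.sense[east]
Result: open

Step: stack.push[east]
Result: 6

Step: maze.move[east]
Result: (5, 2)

Step: maze.sense[east]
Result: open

Step: stack.push[east]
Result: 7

Step: maze.move[east]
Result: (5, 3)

Step: maze.sense[south]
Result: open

Step: stack.push[south]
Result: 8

Step: maze.move[south]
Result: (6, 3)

Step: maze.sense[east]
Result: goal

Step: maze.move[east]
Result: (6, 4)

Answer: (6, 4)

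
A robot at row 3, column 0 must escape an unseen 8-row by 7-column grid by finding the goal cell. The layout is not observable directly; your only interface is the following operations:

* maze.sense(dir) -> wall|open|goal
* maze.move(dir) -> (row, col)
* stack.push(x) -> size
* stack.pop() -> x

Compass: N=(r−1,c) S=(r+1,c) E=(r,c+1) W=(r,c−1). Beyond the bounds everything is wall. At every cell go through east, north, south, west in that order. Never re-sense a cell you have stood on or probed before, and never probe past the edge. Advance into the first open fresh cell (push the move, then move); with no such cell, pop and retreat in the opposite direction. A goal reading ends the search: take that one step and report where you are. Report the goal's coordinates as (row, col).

;; 1. maze.sense(east) -> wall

;; 2. maze.sense(north) -> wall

;; 3. maze.sense(south) -> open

;; 4. stack.push(south) -> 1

;; 5. maze.move(south) -> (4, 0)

;; 6. maze.sense(east) -> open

;; 7. stack.push(east) -> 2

;; 8. maze.move(east) -> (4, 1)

;; 9. maze.sense(east) -> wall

;; 10. maze.sense(south) -> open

;; 11. stack.push(south) -> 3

;; 12. maze.move(south) -> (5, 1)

;; 13. maze.sense(east) -> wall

;; 14. maze.sense(south) -> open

;; 15. stack.push(south) -> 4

;; 16. maze.move(south) -> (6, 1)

;; 17. maze.sense(east) -> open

;; 18. stack.push(east) -> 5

;; 19. maze.move(east) -> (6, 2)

;; 20. maze.sense(east) -> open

;; 21. stack.push(east) -> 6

;; 22. maze.move(east) -> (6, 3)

;; 23. maze.sense(east) -> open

;; 24. stack.push(east) -> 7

;; 25. maze.move(east) -> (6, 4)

;; 26. maze.sense(east) -> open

;; 27. stack.push(east) -> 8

;; 28. maze.move(east) -> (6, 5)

;; 29. maze.sense(east) -> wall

;; 30. maze.sense(north) -> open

;; 31. stack.push(north) -> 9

;; 32. maze.move(north) -> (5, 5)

;; 33. maze.sense(east) -> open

;; 34. stack.push(east) -> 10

;; 35. maze.move(east) -> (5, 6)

;; 36. maze.sense(north) -> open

;; 37. stack.push(north) -> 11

;; 38. maze.move(north) -> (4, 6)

;; 39. maze.sense(north) -> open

;; 40. stack.push(north) -> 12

;; 41. maze.move(north) -> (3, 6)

;; 42. maze.sense(north) -> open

;; 43. stack.push(north) -> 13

;; 44. maze.move(north) -> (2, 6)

;; 45. maze.sense(north) -> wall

;; 46. maze.sense(west) -> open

;; 47. stack.push(west) -> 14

;; 48. maze.move(west) -> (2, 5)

;; 49. maze.sense(north) -> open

;; 50. stack.push(north) -> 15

;; 51. maze.move(north) -> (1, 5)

;; 52. maze.sense(north) -> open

;; 53. stack.push(north) -> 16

;; 54. maze.move(north) -> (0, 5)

;; 55. maze.sense(east) -> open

;; 56. stack.push(east) -> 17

;; 57. maze.move(east) -> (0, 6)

;; 58. stack.pop() -> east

;; 59. maze.move(west) -> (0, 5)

;; 60. maze.sense(west) -> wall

;; 61. stack.pop() -> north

;; 62. maze.move(south) -> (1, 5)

;; 63. maze.sense(west) -> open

;; 64. stack.push(west) -> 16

;; 65. maze.move(west) -> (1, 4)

;; 66. maze.sense(south) -> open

;; 67. stack.push(south) -> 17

;; 68. maze.move(south) -> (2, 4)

;; 69. maze.sense(south) -> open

;; 70. stack.push(south) -> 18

;; 71. maze.move(south) -> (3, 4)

;; 72. maze.sense(east) -> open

;; 73. stack.push(east) -> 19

;; 74. maze.move(east) -> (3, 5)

;; 75. maze.sense(south) -> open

;; 76. stack.push(south) -> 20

;; 77. maze.move(south) -> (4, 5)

;; 78. maze.sense(west) -> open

;; 79. stack.push(west) -> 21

;; 80. maze.move(west) -> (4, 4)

;; 81. maze.sense(south) -> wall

;; 82. maze.sense(west) -> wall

;; 83. stack.pop() -> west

;; 84. maze.move(east) -> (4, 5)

;; 85. stack.pop() -> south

;; 86. maze.move(north) -> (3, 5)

;; 87. stack.pop() -> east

;; 88. maze.move(west) -> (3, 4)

;; 89. maze.sense(west) -> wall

;; 90. stack.pop() -> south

;; 91. maze.move(north) -> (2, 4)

;; 92. maze.sense(west) -> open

;; 93. stack.push(west) -> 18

;; 94. maze.move(west) -> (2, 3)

;; 95. maze.sense(north) -> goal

;; 96. maze.move(north) -> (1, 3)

Answer: (1, 3)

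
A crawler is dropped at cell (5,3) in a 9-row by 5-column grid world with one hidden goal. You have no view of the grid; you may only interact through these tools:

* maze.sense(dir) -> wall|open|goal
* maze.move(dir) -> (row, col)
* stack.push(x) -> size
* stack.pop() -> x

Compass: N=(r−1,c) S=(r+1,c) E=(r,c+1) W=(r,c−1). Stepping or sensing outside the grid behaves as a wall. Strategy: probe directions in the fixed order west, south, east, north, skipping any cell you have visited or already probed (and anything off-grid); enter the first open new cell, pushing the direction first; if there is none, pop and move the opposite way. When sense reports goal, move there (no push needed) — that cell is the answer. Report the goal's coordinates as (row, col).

Step: maze.sense[dir=west]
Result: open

Step: stack.push[x=west]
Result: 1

Step: maze.move[dir=west]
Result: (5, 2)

Step: maze.sense[dir=west]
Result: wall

Step: maze.sense[dir=south]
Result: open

Step: stack.push[x=south]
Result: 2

Step: maze.move[dir=south]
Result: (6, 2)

Step: maze.sense[dir=west]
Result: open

Step: stack.push[x=west]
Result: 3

Step: maze.move[dir=west]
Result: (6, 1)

Step: maze.sense[dir=west]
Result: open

Step: stack.push[x=west]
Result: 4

Step: maze.move[dir=west]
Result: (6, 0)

Step: maze.sense[dir=south]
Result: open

Step: stack.push[x=south]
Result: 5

Step: maze.move[dir=south]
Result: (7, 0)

Step: maze.sense[dir=south]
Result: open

Step: stack.push[x=south]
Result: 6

Step: maze.move[dir=south]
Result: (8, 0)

Step: maze.sense[dir=east]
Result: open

Step: stack.push[x=east]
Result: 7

Step: maze.move[dir=east]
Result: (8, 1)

Step: maze.sense[dir=east]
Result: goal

Step: maze.move[dir=east]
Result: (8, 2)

Answer: (8, 2)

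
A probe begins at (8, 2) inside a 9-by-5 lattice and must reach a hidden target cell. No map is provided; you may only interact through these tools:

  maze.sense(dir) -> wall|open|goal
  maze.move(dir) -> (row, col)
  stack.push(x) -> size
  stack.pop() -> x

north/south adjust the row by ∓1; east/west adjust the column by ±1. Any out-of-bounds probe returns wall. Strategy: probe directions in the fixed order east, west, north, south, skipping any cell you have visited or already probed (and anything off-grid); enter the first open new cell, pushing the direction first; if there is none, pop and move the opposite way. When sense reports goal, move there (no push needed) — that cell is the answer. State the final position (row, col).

→ sense(dir→east)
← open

→ push(x→east)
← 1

→ move(dir→east)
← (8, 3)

→ sense(dir→east)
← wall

→ sense(dir→north)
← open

→ push(x→north)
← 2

→ move(dir→north)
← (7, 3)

→ sense(dir→east)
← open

→ push(x→east)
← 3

→ move(dir→east)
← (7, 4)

→ sense(dir→north)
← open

→ push(x→north)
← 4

→ move(dir→north)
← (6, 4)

→ sense(dir→west)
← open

→ push(x→west)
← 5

→ move(dir→west)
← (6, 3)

→ sense(dir→west)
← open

→ push(x→west)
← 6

→ move(dir→west)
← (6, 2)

→ sense(dir→west)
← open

→ push(x→west)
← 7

→ move(dir→west)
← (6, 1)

→ sense(dir→west)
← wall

→ sense(dir→north)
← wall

→ sense(dir→south)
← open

→ push(x→south)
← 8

→ move(dir→south)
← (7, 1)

→ sense(dir→east)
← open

→ push(x→east)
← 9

→ move(dir→east)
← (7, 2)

→ pop()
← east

→ move(dir→west)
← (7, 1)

→ sense(dir→west)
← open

→ push(x→west)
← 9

→ move(dir→west)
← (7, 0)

→ sense(dir→south)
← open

→ push(x→south)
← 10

→ move(dir→south)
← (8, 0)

→ sense(dir→east)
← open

→ push(x→east)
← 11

→ move(dir→east)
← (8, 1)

→ pop()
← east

→ move(dir→west)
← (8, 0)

→ pop()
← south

→ move(dir→north)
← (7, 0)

→ pop()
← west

→ move(dir→east)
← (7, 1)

→ pop()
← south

→ move(dir→north)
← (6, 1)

→ pop()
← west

→ move(dir→east)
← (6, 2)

→ sense(dir→north)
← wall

→ pop()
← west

→ move(dir→east)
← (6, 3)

→ sense(dir→north)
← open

→ push(x→north)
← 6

→ move(dir→north)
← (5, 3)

→ sense(dir→east)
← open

→ push(x→east)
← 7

→ move(dir→east)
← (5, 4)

→ sense(dir→north)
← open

→ push(x→north)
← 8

→ move(dir→north)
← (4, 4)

→ sense(dir→west)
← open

→ push(x→west)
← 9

→ move(dir→west)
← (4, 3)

→ sense(dir→west)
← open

→ push(x→west)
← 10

→ move(dir→west)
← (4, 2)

→ sense(dir→west)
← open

→ push(x→west)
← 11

→ move(dir→west)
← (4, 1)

→ sense(dir→west)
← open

→ push(x→west)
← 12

→ move(dir→west)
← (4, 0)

→ sense(dir→north)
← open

→ push(x→north)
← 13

→ move(dir→north)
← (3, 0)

→ sense(dir→east)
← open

→ push(x→east)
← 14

→ move(dir→east)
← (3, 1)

→ sense(dir→east)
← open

→ push(x→east)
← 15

→ move(dir→east)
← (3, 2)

→ sense(dir→east)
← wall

→ sense(dir→north)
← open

→ push(x→north)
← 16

→ move(dir→north)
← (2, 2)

→ sense(dir→east)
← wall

→ sense(dir→west)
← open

→ push(x→west)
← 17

→ move(dir→west)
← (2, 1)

→ sense(dir→west)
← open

→ push(x→west)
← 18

→ move(dir→west)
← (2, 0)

→ sense(dir→north)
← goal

→ move(dir→north)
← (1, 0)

Answer: (1, 0)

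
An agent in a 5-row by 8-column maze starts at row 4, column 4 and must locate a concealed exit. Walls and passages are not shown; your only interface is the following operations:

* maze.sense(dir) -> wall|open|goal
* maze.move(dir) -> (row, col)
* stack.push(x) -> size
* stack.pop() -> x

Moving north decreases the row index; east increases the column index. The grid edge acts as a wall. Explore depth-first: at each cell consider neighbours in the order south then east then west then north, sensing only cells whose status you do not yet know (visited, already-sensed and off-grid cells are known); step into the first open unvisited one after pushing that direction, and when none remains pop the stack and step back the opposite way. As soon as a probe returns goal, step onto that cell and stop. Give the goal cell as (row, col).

! maze.sense(dir='east') -> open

! stack.push(x='east') -> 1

! maze.move(dir='east') -> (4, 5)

! maze.sense(dir='east') -> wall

! maze.sense(dir='north') -> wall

! stack.pop() -> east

! maze.move(dir='west') -> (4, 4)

! maze.sense(dir='west') -> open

! stack.push(x='west') -> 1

! maze.move(dir='west') -> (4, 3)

! maze.sense(dir='west') -> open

! stack.push(x='west') -> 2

! maze.move(dir='west') -> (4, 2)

! maze.sense(dir='west') -> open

! stack.push(x='west') -> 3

! maze.move(dir='west') -> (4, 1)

! maze.sense(dir='west') -> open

! stack.push(x='west') -> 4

! maze.move(dir='west') -> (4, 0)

! maze.sense(dir='north') -> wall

! stack.pop() -> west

! maze.move(dir='east') -> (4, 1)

! maze.sense(dir='north') -> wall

! stack.pop() -> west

! maze.move(dir='east') -> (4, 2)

! maze.sense(dir='north') -> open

! stack.push(x='north') -> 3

! maze.move(dir='north') -> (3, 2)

! maze.sense(dir='east') -> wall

! maze.sense(dir='north') -> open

! stack.push(x='north') -> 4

! maze.move(dir='north') -> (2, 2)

! maze.sense(dir='east') -> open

! stack.push(x='east') -> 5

! maze.move(dir='east') -> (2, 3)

! maze.sense(dir='east') -> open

! stack.push(x='east') -> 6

! maze.move(dir='east') -> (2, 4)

! maze.sense(dir='south') -> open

! stack.push(x='south') -> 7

! maze.move(dir='south') -> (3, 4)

! stack.pop() -> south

! maze.move(dir='north') -> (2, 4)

! maze.sense(dir='east') -> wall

! maze.sense(dir='north') -> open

! stack.push(x='north') -> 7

! maze.move(dir='north') -> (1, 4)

! maze.sense(dir='east') -> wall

! maze.sense(dir='west') -> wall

! maze.sense(dir='north') -> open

! stack.push(x='north') -> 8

! maze.move(dir='north') -> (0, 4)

! maze.sense(dir='east') -> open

! stack.push(x='east') -> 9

! maze.move(dir='east') -> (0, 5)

! maze.sense(dir='east') -> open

! stack.push(x='east') -> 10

! maze.move(dir='east') -> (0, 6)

! maze.sense(dir='south') -> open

! stack.push(x='south') -> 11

! maze.move(dir='south') -> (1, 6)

! maze.sense(dir='south') -> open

! stack.push(x='south') -> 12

! maze.move(dir='south') -> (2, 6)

! maze.sense(dir='south') -> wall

! maze.sense(dir='east') -> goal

! maze.move(dir='east') -> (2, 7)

Answer: (2, 7)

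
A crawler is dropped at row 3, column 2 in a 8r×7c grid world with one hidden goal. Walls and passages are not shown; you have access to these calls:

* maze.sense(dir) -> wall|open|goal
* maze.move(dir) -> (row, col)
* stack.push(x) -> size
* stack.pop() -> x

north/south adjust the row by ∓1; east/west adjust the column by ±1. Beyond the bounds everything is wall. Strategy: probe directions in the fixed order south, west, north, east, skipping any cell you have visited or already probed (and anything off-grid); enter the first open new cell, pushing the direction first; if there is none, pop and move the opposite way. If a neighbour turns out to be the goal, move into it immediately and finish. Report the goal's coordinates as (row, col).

% maze.sense(south) : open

% stack.push(south) : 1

% maze.move(south) : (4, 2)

% maze.sense(south) : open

% stack.push(south) : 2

% maze.move(south) : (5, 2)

% maze.sense(south) : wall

% maze.sense(west) : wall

% maze.sense(east) : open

% stack.push(east) : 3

% maze.move(east) : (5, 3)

% maze.sense(south) : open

% stack.push(south) : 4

% maze.move(south) : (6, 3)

% maze.sense(south) : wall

% maze.sense(east) : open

% stack.push(east) : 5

% maze.move(east) : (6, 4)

% maze.sense(south) : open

% stack.push(south) : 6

% maze.move(south) : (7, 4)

% maze.sense(east) : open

% stack.push(east) : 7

% maze.move(east) : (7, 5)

% maze.sense(north) : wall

% maze.sense(east) : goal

% maze.move(east) : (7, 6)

Answer: (7, 6)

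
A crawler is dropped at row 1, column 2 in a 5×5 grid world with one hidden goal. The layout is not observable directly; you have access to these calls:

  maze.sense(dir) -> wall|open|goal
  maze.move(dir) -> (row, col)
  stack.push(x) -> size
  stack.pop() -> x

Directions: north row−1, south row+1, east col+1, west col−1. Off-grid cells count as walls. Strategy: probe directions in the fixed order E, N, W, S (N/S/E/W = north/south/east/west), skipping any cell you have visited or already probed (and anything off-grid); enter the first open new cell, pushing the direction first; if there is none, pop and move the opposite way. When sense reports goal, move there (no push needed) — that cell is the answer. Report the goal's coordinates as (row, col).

$ sense east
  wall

$ sense north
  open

$ push north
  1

$ move north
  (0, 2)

$ sense east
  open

$ push east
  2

$ move east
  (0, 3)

$ sense east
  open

$ push east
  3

$ move east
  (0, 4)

$ sense south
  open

$ push south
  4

$ move south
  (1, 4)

$ sense south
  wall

$ pop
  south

$ move north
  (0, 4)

$ pop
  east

$ move west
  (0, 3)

$ pop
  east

$ move west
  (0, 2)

$ sense west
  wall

$ pop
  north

$ move south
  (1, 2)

$ sense west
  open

$ push west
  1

$ move west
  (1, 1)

$ sense west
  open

$ push west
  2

$ move west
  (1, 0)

$ sense north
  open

$ push north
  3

$ move north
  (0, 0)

$ pop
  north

$ move south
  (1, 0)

$ sense south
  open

$ push south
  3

$ move south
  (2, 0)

$ sense east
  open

$ push east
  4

$ move east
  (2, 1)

$ sense east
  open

$ push east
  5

$ move east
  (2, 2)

$ sense east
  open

$ push east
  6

$ move east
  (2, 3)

$ sense south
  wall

$ pop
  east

$ move west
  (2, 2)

$ sense south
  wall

$ pop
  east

$ move west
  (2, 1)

$ sense south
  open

$ push south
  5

$ move south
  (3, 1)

$ sense west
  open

$ push west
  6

$ move west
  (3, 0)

$ sense south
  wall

$ pop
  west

$ move east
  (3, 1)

$ sense south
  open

$ push south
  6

$ move south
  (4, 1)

$ sense east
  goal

$ move east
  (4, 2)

Answer: (4, 2)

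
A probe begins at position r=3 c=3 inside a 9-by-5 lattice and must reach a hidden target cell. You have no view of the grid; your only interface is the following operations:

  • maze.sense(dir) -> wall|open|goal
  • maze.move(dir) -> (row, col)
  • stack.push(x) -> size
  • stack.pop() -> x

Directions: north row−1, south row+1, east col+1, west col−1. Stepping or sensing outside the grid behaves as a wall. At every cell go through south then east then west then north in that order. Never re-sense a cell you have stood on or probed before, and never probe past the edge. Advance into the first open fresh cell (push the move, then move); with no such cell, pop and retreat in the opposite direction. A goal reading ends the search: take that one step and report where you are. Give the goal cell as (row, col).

I call maze.sense using dir→south, giving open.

Now I run stack.push using x→south, and observe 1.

Calling maze.move using dir→south, and get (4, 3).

Invoking maze.sense using dir→south, giving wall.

Using maze.sense using dir→east, and get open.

Invoking stack.push using x→east, yielding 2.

I invoke maze.move using dir→east, and observe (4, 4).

Calling maze.sense using dir→south, which returns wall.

I call maze.sense using dir→north, → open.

I run stack.push using x→north, which returns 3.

Then maze.move using dir→north, and get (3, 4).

I invoke maze.sense using dir→north, and see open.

Next I call stack.push using x→north, which returns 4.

Calling maze.move using dir→north, — result: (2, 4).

Then maze.sense using dir→west, giving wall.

I run maze.sense using dir→north, which returns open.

I invoke stack.push using x→north, which returns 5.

Calling maze.move using dir→north, yielding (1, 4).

Now I run maze.sense using dir→west, — result: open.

I run stack.push using x→west, — result: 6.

Then maze.move using dir→west, and see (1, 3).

Invoking maze.sense using dir→west, and get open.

I invoke stack.push using x→west, which returns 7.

I try maze.move using dir→west, which returns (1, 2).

I run maze.sense using dir→south, giving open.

Using stack.push using x→south, — result: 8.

I use maze.move using dir→south, yielding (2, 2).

I try maze.sense using dir→south, : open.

Next I call stack.push using x→south, yielding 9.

Now I run maze.move using dir→south, → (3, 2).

I call maze.sense using dir→south, and get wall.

I call maze.sense using dir→west, yielding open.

Invoking stack.push using x→west, and observe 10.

I try maze.move using dir→west, → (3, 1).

Then maze.sense using dir→south, and observe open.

Now I run stack.push using x→south, and see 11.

I invoke maze.move using dir→south, which returns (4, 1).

Next I call maze.sense using dir→south, which returns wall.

Next I call maze.sense using dir→west, which returns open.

Now I run stack.push using x→west, and see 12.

I invoke maze.move using dir→west, → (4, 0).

I use maze.sense using dir→south, which returns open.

Invoking stack.push using x→south, → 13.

Calling maze.move using dir→south, — result: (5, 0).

I invoke maze.sense using dir→south, and see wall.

Now I run stack.pop, → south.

I run maze.move using dir→north, — result: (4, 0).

Then maze.sense using dir→north, and see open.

Now I run stack.push using x→north, and see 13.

I use maze.move using dir→north, — result: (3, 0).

I try maze.sense using dir→north, — result: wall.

I try stack.pop(), yielding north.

Next I call maze.move using dir→south, and get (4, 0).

Next I call stack.pop, → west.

Invoking maze.move using dir→east, — result: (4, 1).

Then stack.pop, → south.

Invoking maze.move using dir→north, and observe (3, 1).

I call maze.sense using dir→north, : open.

Then stack.push using x→north, and see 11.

Then maze.move using dir→north, — result: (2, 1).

I run maze.sense using dir→north, and observe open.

Using stack.push using x→north, and observe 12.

I invoke maze.move using dir→north, and observe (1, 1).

Calling maze.sense using dir→west, — result: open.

Then stack.push using x→west, which returns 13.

Using maze.move using dir→west, giving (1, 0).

I run maze.sense using dir→north, which returns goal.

I try maze.move using dir→north, yielding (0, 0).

Answer: (0, 0)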